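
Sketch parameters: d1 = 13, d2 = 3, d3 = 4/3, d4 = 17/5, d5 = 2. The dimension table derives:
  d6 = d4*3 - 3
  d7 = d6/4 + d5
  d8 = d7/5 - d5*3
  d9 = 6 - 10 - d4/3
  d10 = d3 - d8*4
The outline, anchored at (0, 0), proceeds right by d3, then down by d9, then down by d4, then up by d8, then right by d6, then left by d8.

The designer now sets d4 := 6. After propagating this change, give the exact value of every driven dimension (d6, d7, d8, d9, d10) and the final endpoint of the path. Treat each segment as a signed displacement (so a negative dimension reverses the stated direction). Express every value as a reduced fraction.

d6 = 15
d7 = 23/4
d8 = -97/20
d9 = -6
d10 = 311/15
endpoint = (1271/60, -97/20)

Apply edit: d4 := 6
  d6 = d4*3 - 3 = 15
  d7 = d6/4 + d5 = 23/4
  d8 = d7/5 - d5*3 = -97/20
  d9 = 6 - 10 - d4/3 = -6
  d10 = d3 - d8*4 = 311/15
Walk from origin (0, 0):
  seg 1: right by d3 = 4/3 → (4/3, 0)
  seg 2: down by d9 = -6 → (4/3, 6)
  seg 3: down by d4 = 6 → (4/3, 0)
  seg 4: up by d8 = -97/20 → (4/3, -97/20)
  seg 5: right by d6 = 15 → (49/3, -97/20)
  seg 6: left by d8 = -97/20 → (1271/60, -97/20)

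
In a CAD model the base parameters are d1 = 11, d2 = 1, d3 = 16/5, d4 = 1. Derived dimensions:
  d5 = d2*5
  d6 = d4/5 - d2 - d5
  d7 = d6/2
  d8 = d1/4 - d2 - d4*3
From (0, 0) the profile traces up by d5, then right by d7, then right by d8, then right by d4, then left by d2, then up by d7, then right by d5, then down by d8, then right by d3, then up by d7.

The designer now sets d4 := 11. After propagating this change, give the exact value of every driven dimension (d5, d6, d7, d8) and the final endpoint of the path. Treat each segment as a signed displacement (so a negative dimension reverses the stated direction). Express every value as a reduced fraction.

d5 = 5
d6 = -19/5
d7 = -19/10
d8 = -125/4
endpoint = (-299/20, 649/20)

Apply edit: d4 := 11
  d5 = d2*5 = 5
  d6 = d4/5 - d2 - d5 = -19/5
  d7 = d6/2 = -19/10
  d8 = d1/4 - d2 - d4*3 = -125/4
Walk from origin (0, 0):
  seg 1: up by d5 = 5 → (0, 5)
  seg 2: right by d7 = -19/10 → (-19/10, 5)
  seg 3: right by d8 = -125/4 → (-663/20, 5)
  seg 4: right by d4 = 11 → (-443/20, 5)
  seg 5: left by d2 = 1 → (-463/20, 5)
  seg 6: up by d7 = -19/10 → (-463/20, 31/10)
  seg 7: right by d5 = 5 → (-363/20, 31/10)
  seg 8: down by d8 = -125/4 → (-363/20, 687/20)
  seg 9: right by d3 = 16/5 → (-299/20, 687/20)
  seg 10: up by d7 = -19/10 → (-299/20, 649/20)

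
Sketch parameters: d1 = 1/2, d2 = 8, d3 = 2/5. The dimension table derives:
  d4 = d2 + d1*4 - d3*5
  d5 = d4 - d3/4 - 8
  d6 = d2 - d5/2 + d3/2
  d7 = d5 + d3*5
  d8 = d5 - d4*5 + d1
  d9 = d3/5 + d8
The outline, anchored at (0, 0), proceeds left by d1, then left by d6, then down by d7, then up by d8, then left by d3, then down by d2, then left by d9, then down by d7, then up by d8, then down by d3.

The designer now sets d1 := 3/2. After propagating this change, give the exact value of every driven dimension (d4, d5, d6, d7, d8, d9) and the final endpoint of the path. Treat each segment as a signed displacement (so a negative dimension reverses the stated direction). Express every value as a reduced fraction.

d4 = 12
d5 = 39/10
d6 = 25/4
d7 = 59/10
d8 = -273/5
d9 = -1363/25
endpoint = (4637/100, -647/5)

Apply edit: d1 := 3/2
  d4 = d2 + d1*4 - d3*5 = 12
  d5 = d4 - d3/4 - 8 = 39/10
  d6 = d2 - d5/2 + d3/2 = 25/4
  d7 = d5 + d3*5 = 59/10
  d8 = d5 - d4*5 + d1 = -273/5
  d9 = d3/5 + d8 = -1363/25
Walk from origin (0, 0):
  seg 1: left by d1 = 3/2 → (-3/2, 0)
  seg 2: left by d6 = 25/4 → (-31/4, 0)
  seg 3: down by d7 = 59/10 → (-31/4, -59/10)
  seg 4: up by d8 = -273/5 → (-31/4, -121/2)
  seg 5: left by d3 = 2/5 → (-163/20, -121/2)
  seg 6: down by d2 = 8 → (-163/20, -137/2)
  seg 7: left by d9 = -1363/25 → (4637/100, -137/2)
  seg 8: down by d7 = 59/10 → (4637/100, -372/5)
  seg 9: up by d8 = -273/5 → (4637/100, -129)
  seg 10: down by d3 = 2/5 → (4637/100, -647/5)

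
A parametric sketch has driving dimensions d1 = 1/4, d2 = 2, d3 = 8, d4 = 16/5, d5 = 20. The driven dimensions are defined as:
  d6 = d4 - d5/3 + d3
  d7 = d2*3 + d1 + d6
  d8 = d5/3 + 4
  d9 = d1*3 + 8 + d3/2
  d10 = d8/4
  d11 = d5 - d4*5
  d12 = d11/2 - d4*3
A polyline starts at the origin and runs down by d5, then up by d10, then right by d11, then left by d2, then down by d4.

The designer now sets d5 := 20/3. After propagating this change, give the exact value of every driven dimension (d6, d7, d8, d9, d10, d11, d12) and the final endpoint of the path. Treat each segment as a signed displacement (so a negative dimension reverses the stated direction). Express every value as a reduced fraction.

Apply edit: d5 := 20/3
  d6 = d4 - d5/3 + d3 = 404/45
  d7 = d2*3 + d1 + d6 = 2741/180
  d8 = d5/3 + 4 = 56/9
  d9 = d1*3 + 8 + d3/2 = 51/4
  d10 = d8/4 = 14/9
  d11 = d5 - d4*5 = -28/3
  d12 = d11/2 - d4*3 = -214/15
Walk from origin (0, 0):
  seg 1: down by d5 = 20/3 → (0, -20/3)
  seg 2: up by d10 = 14/9 → (0, -46/9)
  seg 3: right by d11 = -28/3 → (-28/3, -46/9)
  seg 4: left by d2 = 2 → (-34/3, -46/9)
  seg 5: down by d4 = 16/5 → (-34/3, -374/45)

d6 = 404/45
d7 = 2741/180
d8 = 56/9
d9 = 51/4
d10 = 14/9
d11 = -28/3
d12 = -214/15
endpoint = (-34/3, -374/45)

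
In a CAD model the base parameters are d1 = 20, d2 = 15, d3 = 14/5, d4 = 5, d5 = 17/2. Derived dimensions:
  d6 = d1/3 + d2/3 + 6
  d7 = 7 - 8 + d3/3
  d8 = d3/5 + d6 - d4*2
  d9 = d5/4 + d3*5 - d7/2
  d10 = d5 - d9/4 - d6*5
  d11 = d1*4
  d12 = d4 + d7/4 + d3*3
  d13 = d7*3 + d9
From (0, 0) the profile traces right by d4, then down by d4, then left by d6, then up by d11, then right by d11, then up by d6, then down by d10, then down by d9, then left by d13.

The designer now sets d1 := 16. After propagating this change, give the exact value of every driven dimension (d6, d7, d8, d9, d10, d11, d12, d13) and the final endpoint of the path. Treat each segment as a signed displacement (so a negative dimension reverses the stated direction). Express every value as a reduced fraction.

Apply edit: d1 := 16
  d6 = d1/3 + d2/3 + 6 = 49/3
  d7 = 7 - 8 + d3/3 = -1/15
  d8 = d3/5 + d6 - d4*2 = 517/75
  d9 = d5/4 + d3*5 - d7/2 = 1939/120
  d10 = d5 - d9/4 - d6*5 = -12353/160
  d11 = d1*4 = 64
  d12 = d4 + d7/4 + d3*3 = 803/60
  d13 = d7*3 + d9 = 383/24
Walk from origin (0, 0):
  seg 1: right by d4 = 5 → (5, 0)
  seg 2: down by d4 = 5 → (5, -5)
  seg 3: left by d6 = 49/3 → (-34/3, -5)
  seg 4: up by d11 = 64 → (-34/3, 59)
  seg 5: right by d11 = 64 → (158/3, 59)
  seg 6: up by d6 = 49/3 → (158/3, 226/3)
  seg 7: down by d10 = -12353/160 → (158/3, 73219/480)
  seg 8: down by d9 = 1939/120 → (158/3, 21821/160)
  seg 9: left by d13 = 383/24 → (881/24, 21821/160)

d6 = 49/3
d7 = -1/15
d8 = 517/75
d9 = 1939/120
d10 = -12353/160
d11 = 64
d12 = 803/60
d13 = 383/24
endpoint = (881/24, 21821/160)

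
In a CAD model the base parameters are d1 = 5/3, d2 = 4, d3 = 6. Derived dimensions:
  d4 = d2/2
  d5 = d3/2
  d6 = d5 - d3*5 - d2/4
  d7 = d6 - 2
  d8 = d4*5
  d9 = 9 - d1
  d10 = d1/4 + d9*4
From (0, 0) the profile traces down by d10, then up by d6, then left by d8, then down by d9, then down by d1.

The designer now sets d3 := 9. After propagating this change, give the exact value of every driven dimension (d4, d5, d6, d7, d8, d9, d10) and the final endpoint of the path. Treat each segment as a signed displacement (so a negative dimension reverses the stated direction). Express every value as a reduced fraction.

d4 = 2
d5 = 9/2
d6 = -83/2
d7 = -87/2
d8 = 10
d9 = 22/3
d10 = 119/4
endpoint = (-10, -321/4)

Apply edit: d3 := 9
  d4 = d2/2 = 2
  d5 = d3/2 = 9/2
  d6 = d5 - d3*5 - d2/4 = -83/2
  d7 = d6 - 2 = -87/2
  d8 = d4*5 = 10
  d9 = 9 - d1 = 22/3
  d10 = d1/4 + d9*4 = 119/4
Walk from origin (0, 0):
  seg 1: down by d10 = 119/4 → (0, -119/4)
  seg 2: up by d6 = -83/2 → (0, -285/4)
  seg 3: left by d8 = 10 → (-10, -285/4)
  seg 4: down by d9 = 22/3 → (-10, -943/12)
  seg 5: down by d1 = 5/3 → (-10, -321/4)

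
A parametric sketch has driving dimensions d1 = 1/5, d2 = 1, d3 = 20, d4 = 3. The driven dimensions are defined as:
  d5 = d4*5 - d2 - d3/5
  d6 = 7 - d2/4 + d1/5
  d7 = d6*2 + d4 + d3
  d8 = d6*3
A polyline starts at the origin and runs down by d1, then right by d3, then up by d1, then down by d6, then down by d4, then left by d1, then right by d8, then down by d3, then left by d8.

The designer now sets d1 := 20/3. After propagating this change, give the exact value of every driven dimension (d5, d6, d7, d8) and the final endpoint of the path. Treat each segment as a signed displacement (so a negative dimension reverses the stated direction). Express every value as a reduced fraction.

d5 = 10
d6 = 97/12
d7 = 235/6
d8 = 97/4
endpoint = (40/3, -373/12)

Apply edit: d1 := 20/3
  d5 = d4*5 - d2 - d3/5 = 10
  d6 = 7 - d2/4 + d1/5 = 97/12
  d7 = d6*2 + d4 + d3 = 235/6
  d8 = d6*3 = 97/4
Walk from origin (0, 0):
  seg 1: down by d1 = 20/3 → (0, -20/3)
  seg 2: right by d3 = 20 → (20, -20/3)
  seg 3: up by d1 = 20/3 → (20, 0)
  seg 4: down by d6 = 97/12 → (20, -97/12)
  seg 5: down by d4 = 3 → (20, -133/12)
  seg 6: left by d1 = 20/3 → (40/3, -133/12)
  seg 7: right by d8 = 97/4 → (451/12, -133/12)
  seg 8: down by d3 = 20 → (451/12, -373/12)
  seg 9: left by d8 = 97/4 → (40/3, -373/12)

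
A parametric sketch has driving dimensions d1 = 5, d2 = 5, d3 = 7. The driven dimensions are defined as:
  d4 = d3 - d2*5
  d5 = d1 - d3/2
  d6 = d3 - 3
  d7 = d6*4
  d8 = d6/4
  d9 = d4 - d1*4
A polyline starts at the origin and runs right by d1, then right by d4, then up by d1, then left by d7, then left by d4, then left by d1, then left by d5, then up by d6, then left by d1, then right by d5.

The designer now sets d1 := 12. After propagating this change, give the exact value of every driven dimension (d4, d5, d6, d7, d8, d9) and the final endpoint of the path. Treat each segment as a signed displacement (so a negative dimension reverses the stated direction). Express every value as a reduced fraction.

Apply edit: d1 := 12
  d4 = d3 - d2*5 = -18
  d5 = d1 - d3/2 = 17/2
  d6 = d3 - 3 = 4
  d7 = d6*4 = 16
  d8 = d6/4 = 1
  d9 = d4 - d1*4 = -66
Walk from origin (0, 0):
  seg 1: right by d1 = 12 → (12, 0)
  seg 2: right by d4 = -18 → (-6, 0)
  seg 3: up by d1 = 12 → (-6, 12)
  seg 4: left by d7 = 16 → (-22, 12)
  seg 5: left by d4 = -18 → (-4, 12)
  seg 6: left by d1 = 12 → (-16, 12)
  seg 7: left by d5 = 17/2 → (-49/2, 12)
  seg 8: up by d6 = 4 → (-49/2, 16)
  seg 9: left by d1 = 12 → (-73/2, 16)
  seg 10: right by d5 = 17/2 → (-28, 16)

d4 = -18
d5 = 17/2
d6 = 4
d7 = 16
d8 = 1
d9 = -66
endpoint = (-28, 16)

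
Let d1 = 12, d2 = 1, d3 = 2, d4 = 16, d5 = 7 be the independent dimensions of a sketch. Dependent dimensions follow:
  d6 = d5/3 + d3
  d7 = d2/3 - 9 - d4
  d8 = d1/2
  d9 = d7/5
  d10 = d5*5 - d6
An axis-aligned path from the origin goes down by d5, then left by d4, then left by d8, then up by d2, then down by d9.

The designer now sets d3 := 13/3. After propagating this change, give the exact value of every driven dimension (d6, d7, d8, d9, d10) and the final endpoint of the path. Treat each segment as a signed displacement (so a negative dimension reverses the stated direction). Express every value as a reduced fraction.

d6 = 20/3
d7 = -74/3
d8 = 6
d9 = -74/15
d10 = 85/3
endpoint = (-22, -16/15)

Apply edit: d3 := 13/3
  d6 = d5/3 + d3 = 20/3
  d7 = d2/3 - 9 - d4 = -74/3
  d8 = d1/2 = 6
  d9 = d7/5 = -74/15
  d10 = d5*5 - d6 = 85/3
Walk from origin (0, 0):
  seg 1: down by d5 = 7 → (0, -7)
  seg 2: left by d4 = 16 → (-16, -7)
  seg 3: left by d8 = 6 → (-22, -7)
  seg 4: up by d2 = 1 → (-22, -6)
  seg 5: down by d9 = -74/15 → (-22, -16/15)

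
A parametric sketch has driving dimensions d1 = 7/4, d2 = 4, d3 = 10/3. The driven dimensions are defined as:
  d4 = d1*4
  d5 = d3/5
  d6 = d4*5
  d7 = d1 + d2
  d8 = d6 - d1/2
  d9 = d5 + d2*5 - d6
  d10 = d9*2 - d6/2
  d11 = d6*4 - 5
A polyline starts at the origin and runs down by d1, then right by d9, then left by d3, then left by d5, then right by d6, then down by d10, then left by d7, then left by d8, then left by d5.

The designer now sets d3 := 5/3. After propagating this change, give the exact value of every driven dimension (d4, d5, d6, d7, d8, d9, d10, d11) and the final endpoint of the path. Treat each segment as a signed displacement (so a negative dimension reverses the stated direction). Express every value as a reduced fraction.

Apply edit: d3 := 5/3
  d4 = d1*4 = 7
  d5 = d3/5 = 1/3
  d6 = d4*5 = 35
  d7 = d1 + d2 = 23/4
  d8 = d6 - d1/2 = 273/8
  d9 = d5 + d2*5 - d6 = -44/3
  d10 = d9*2 - d6/2 = -281/6
  d11 = d6*4 - 5 = 135
Walk from origin (0, 0):
  seg 1: down by d1 = 7/4 → (0, -7/4)
  seg 2: right by d9 = -44/3 → (-44/3, -7/4)
  seg 3: left by d3 = 5/3 → (-49/3, -7/4)
  seg 4: left by d5 = 1/3 → (-50/3, -7/4)
  seg 5: right by d6 = 35 → (55/3, -7/4)
  seg 6: down by d10 = -281/6 → (55/3, 541/12)
  seg 7: left by d7 = 23/4 → (151/12, 541/12)
  seg 8: left by d8 = 273/8 → (-517/24, 541/12)
  seg 9: left by d5 = 1/3 → (-175/8, 541/12)

d4 = 7
d5 = 1/3
d6 = 35
d7 = 23/4
d8 = 273/8
d9 = -44/3
d10 = -281/6
d11 = 135
endpoint = (-175/8, 541/12)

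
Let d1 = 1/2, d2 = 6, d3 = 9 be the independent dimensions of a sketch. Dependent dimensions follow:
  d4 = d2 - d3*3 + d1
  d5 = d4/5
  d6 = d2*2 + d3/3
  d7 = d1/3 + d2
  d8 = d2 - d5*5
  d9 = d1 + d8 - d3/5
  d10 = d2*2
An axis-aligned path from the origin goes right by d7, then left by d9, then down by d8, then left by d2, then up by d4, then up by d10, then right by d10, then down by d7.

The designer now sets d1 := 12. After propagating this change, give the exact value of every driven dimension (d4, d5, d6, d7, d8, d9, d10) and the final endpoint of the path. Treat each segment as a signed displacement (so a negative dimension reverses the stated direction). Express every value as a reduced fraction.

Apply edit: d1 := 12
  d4 = d2 - d3*3 + d1 = -9
  d5 = d4/5 = -9/5
  d6 = d2*2 + d3/3 = 15
  d7 = d1/3 + d2 = 10
  d8 = d2 - d5*5 = 15
  d9 = d1 + d8 - d3/5 = 126/5
  d10 = d2*2 = 12
Walk from origin (0, 0):
  seg 1: right by d7 = 10 → (10, 0)
  seg 2: left by d9 = 126/5 → (-76/5, 0)
  seg 3: down by d8 = 15 → (-76/5, -15)
  seg 4: left by d2 = 6 → (-106/5, -15)
  seg 5: up by d4 = -9 → (-106/5, -24)
  seg 6: up by d10 = 12 → (-106/5, -12)
  seg 7: right by d10 = 12 → (-46/5, -12)
  seg 8: down by d7 = 10 → (-46/5, -22)

d4 = -9
d5 = -9/5
d6 = 15
d7 = 10
d8 = 15
d9 = 126/5
d10 = 12
endpoint = (-46/5, -22)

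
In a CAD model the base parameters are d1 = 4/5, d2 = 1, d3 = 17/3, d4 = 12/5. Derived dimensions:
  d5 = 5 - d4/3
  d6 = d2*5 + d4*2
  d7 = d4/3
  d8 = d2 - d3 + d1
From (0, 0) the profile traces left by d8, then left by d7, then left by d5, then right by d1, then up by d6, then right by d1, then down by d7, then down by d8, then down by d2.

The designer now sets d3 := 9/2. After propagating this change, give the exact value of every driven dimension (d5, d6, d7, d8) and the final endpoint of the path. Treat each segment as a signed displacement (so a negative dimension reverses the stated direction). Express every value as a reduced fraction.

d5 = 21/5
d6 = 49/5
d7 = 4/5
d8 = -27/10
endpoint = (-7/10, 107/10)

Apply edit: d3 := 9/2
  d5 = 5 - d4/3 = 21/5
  d6 = d2*5 + d4*2 = 49/5
  d7 = d4/3 = 4/5
  d8 = d2 - d3 + d1 = -27/10
Walk from origin (0, 0):
  seg 1: left by d8 = -27/10 → (27/10, 0)
  seg 2: left by d7 = 4/5 → (19/10, 0)
  seg 3: left by d5 = 21/5 → (-23/10, 0)
  seg 4: right by d1 = 4/5 → (-3/2, 0)
  seg 5: up by d6 = 49/5 → (-3/2, 49/5)
  seg 6: right by d1 = 4/5 → (-7/10, 49/5)
  seg 7: down by d7 = 4/5 → (-7/10, 9)
  seg 8: down by d8 = -27/10 → (-7/10, 117/10)
  seg 9: down by d2 = 1 → (-7/10, 107/10)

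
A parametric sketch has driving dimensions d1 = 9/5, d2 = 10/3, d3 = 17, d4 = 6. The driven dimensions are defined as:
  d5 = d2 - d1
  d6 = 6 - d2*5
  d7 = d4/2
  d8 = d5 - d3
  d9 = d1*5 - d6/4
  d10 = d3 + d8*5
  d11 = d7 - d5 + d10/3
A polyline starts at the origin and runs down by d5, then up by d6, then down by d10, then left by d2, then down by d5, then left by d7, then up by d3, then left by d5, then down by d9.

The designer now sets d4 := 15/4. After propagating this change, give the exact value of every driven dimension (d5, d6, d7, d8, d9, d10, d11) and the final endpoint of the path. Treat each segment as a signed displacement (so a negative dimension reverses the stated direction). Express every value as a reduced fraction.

d5 = 23/15
d6 = -32/3
d7 = 15/8
d8 = -232/15
d9 = 35/3
d10 = -181/3
d11 = -7117/360
endpoint = (-809/120, 779/15)

Apply edit: d4 := 15/4
  d5 = d2 - d1 = 23/15
  d6 = 6 - d2*5 = -32/3
  d7 = d4/2 = 15/8
  d8 = d5 - d3 = -232/15
  d9 = d1*5 - d6/4 = 35/3
  d10 = d3 + d8*5 = -181/3
  d11 = d7 - d5 + d10/3 = -7117/360
Walk from origin (0, 0):
  seg 1: down by d5 = 23/15 → (0, -23/15)
  seg 2: up by d6 = -32/3 → (0, -61/5)
  seg 3: down by d10 = -181/3 → (0, 722/15)
  seg 4: left by d2 = 10/3 → (-10/3, 722/15)
  seg 5: down by d5 = 23/15 → (-10/3, 233/5)
  seg 6: left by d7 = 15/8 → (-125/24, 233/5)
  seg 7: up by d3 = 17 → (-125/24, 318/5)
  seg 8: left by d5 = 23/15 → (-809/120, 318/5)
  seg 9: down by d9 = 35/3 → (-809/120, 779/15)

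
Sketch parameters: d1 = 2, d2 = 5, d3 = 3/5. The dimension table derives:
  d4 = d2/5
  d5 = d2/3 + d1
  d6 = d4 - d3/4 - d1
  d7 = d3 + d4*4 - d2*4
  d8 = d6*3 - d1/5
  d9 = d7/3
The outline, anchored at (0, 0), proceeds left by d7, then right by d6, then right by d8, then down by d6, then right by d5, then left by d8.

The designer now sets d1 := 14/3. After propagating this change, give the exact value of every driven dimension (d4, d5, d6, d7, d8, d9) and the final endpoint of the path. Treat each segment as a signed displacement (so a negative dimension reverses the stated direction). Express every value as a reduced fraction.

d4 = 1
d5 = 19/3
d6 = -229/60
d7 = -77/5
d8 = -743/60
d9 = -77/15
endpoint = (215/12, 229/60)

Apply edit: d1 := 14/3
  d4 = d2/5 = 1
  d5 = d2/3 + d1 = 19/3
  d6 = d4 - d3/4 - d1 = -229/60
  d7 = d3 + d4*4 - d2*4 = -77/5
  d8 = d6*3 - d1/5 = -743/60
  d9 = d7/3 = -77/15
Walk from origin (0, 0):
  seg 1: left by d7 = -77/5 → (77/5, 0)
  seg 2: right by d6 = -229/60 → (139/12, 0)
  seg 3: right by d8 = -743/60 → (-4/5, 0)
  seg 4: down by d6 = -229/60 → (-4/5, 229/60)
  seg 5: right by d5 = 19/3 → (83/15, 229/60)
  seg 6: left by d8 = -743/60 → (215/12, 229/60)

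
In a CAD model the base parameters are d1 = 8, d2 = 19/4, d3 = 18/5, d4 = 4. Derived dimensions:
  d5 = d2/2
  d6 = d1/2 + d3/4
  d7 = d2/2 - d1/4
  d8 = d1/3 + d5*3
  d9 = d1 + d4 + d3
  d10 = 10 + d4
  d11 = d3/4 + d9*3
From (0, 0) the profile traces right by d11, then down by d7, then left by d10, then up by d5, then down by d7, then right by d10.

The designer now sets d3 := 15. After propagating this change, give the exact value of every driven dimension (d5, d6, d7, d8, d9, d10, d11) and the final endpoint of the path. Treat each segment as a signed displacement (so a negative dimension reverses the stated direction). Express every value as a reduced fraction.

d5 = 19/8
d6 = 31/4
d7 = 3/8
d8 = 235/24
d9 = 27
d10 = 14
d11 = 339/4
endpoint = (339/4, 13/8)

Apply edit: d3 := 15
  d5 = d2/2 = 19/8
  d6 = d1/2 + d3/4 = 31/4
  d7 = d2/2 - d1/4 = 3/8
  d8 = d1/3 + d5*3 = 235/24
  d9 = d1 + d4 + d3 = 27
  d10 = 10 + d4 = 14
  d11 = d3/4 + d9*3 = 339/4
Walk from origin (0, 0):
  seg 1: right by d11 = 339/4 → (339/4, 0)
  seg 2: down by d7 = 3/8 → (339/4, -3/8)
  seg 3: left by d10 = 14 → (283/4, -3/8)
  seg 4: up by d5 = 19/8 → (283/4, 2)
  seg 5: down by d7 = 3/8 → (283/4, 13/8)
  seg 6: right by d10 = 14 → (339/4, 13/8)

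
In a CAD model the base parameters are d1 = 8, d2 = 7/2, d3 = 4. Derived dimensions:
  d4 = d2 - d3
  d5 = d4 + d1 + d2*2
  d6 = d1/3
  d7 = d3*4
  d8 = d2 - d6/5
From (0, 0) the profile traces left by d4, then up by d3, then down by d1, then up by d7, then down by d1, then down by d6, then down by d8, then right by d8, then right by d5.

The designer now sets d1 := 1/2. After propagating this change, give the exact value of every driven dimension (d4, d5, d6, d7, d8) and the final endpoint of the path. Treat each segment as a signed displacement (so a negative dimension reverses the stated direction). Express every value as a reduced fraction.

d4 = -1/2
d5 = 7
d6 = 1/6
d7 = 16
d8 = 52/15
endpoint = (329/30, 461/30)

Apply edit: d1 := 1/2
  d4 = d2 - d3 = -1/2
  d5 = d4 + d1 + d2*2 = 7
  d6 = d1/3 = 1/6
  d7 = d3*4 = 16
  d8 = d2 - d6/5 = 52/15
Walk from origin (0, 0):
  seg 1: left by d4 = -1/2 → (1/2, 0)
  seg 2: up by d3 = 4 → (1/2, 4)
  seg 3: down by d1 = 1/2 → (1/2, 7/2)
  seg 4: up by d7 = 16 → (1/2, 39/2)
  seg 5: down by d1 = 1/2 → (1/2, 19)
  seg 6: down by d6 = 1/6 → (1/2, 113/6)
  seg 7: down by d8 = 52/15 → (1/2, 461/30)
  seg 8: right by d8 = 52/15 → (119/30, 461/30)
  seg 9: right by d5 = 7 → (329/30, 461/30)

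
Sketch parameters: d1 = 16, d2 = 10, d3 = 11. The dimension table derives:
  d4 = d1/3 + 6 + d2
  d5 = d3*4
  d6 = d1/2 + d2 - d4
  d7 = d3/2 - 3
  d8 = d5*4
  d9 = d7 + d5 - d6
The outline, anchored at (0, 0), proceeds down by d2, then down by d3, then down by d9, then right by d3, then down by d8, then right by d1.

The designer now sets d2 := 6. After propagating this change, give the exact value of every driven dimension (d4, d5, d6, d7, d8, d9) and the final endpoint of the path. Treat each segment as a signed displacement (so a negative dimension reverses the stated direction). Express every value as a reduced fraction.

Apply edit: d2 := 6
  d4 = d1/3 + 6 + d2 = 52/3
  d5 = d3*4 = 44
  d6 = d1/2 + d2 - d4 = -10/3
  d7 = d3/2 - 3 = 5/2
  d8 = d5*4 = 176
  d9 = d7 + d5 - d6 = 299/6
Walk from origin (0, 0):
  seg 1: down by d2 = 6 → (0, -6)
  seg 2: down by d3 = 11 → (0, -17)
  seg 3: down by d9 = 299/6 → (0, -401/6)
  seg 4: right by d3 = 11 → (11, -401/6)
  seg 5: down by d8 = 176 → (11, -1457/6)
  seg 6: right by d1 = 16 → (27, -1457/6)

d4 = 52/3
d5 = 44
d6 = -10/3
d7 = 5/2
d8 = 176
d9 = 299/6
endpoint = (27, -1457/6)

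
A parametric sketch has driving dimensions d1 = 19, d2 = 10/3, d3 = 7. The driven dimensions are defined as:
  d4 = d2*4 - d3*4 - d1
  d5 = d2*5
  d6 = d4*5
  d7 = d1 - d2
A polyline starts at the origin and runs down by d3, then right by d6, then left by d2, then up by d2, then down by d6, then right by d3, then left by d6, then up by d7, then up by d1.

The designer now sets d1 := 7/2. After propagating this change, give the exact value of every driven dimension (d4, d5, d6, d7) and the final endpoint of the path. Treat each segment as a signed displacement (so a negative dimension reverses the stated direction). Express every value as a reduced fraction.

Apply edit: d1 := 7/2
  d4 = d2*4 - d3*4 - d1 = -109/6
  d5 = d2*5 = 50/3
  d6 = d4*5 = -545/6
  d7 = d1 - d2 = 1/6
Walk from origin (0, 0):
  seg 1: down by d3 = 7 → (0, -7)
  seg 2: right by d6 = -545/6 → (-545/6, -7)
  seg 3: left by d2 = 10/3 → (-565/6, -7)
  seg 4: up by d2 = 10/3 → (-565/6, -11/3)
  seg 5: down by d6 = -545/6 → (-565/6, 523/6)
  seg 6: right by d3 = 7 → (-523/6, 523/6)
  seg 7: left by d6 = -545/6 → (11/3, 523/6)
  seg 8: up by d7 = 1/6 → (11/3, 262/3)
  seg 9: up by d1 = 7/2 → (11/3, 545/6)

d4 = -109/6
d5 = 50/3
d6 = -545/6
d7 = 1/6
endpoint = (11/3, 545/6)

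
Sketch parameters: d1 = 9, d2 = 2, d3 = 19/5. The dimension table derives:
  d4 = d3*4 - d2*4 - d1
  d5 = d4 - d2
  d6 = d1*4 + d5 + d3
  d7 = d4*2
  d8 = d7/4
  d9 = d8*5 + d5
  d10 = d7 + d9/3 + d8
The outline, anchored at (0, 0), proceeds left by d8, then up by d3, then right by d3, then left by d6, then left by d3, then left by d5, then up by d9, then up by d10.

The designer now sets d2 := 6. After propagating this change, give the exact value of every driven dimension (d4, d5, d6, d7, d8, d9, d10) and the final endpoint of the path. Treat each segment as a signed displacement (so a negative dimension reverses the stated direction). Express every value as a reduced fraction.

Apply edit: d2 := 6
  d4 = d3*4 - d2*4 - d1 = -89/5
  d5 = d4 - d2 = -119/5
  d6 = d1*4 + d5 + d3 = 16
  d7 = d4*2 = -178/5
  d8 = d7/4 = -89/10
  d9 = d8*5 + d5 = -683/10
  d10 = d7 + d9/3 + d8 = -1009/15
Walk from origin (0, 0):
  seg 1: left by d8 = -89/10 → (89/10, 0)
  seg 2: up by d3 = 19/5 → (89/10, 19/5)
  seg 3: right by d3 = 19/5 → (127/10, 19/5)
  seg 4: left by d6 = 16 → (-33/10, 19/5)
  seg 5: left by d3 = 19/5 → (-71/10, 19/5)
  seg 6: left by d5 = -119/5 → (167/10, 19/5)
  seg 7: up by d9 = -683/10 → (167/10, -129/2)
  seg 8: up by d10 = -1009/15 → (167/10, -3953/30)

d4 = -89/5
d5 = -119/5
d6 = 16
d7 = -178/5
d8 = -89/10
d9 = -683/10
d10 = -1009/15
endpoint = (167/10, -3953/30)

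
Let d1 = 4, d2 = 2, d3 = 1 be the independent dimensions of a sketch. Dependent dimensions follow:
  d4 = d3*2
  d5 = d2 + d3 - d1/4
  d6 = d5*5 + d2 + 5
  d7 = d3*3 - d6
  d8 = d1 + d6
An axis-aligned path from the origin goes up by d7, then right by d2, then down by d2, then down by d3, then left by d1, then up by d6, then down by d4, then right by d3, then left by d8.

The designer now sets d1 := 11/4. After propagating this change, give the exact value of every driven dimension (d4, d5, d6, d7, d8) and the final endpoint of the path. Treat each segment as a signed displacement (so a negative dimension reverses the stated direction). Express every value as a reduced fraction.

d4 = 2
d5 = 37/16
d6 = 297/16
d7 = -249/16
d8 = 341/16
endpoint = (-337/16, -2)

Apply edit: d1 := 11/4
  d4 = d3*2 = 2
  d5 = d2 + d3 - d1/4 = 37/16
  d6 = d5*5 + d2 + 5 = 297/16
  d7 = d3*3 - d6 = -249/16
  d8 = d1 + d6 = 341/16
Walk from origin (0, 0):
  seg 1: up by d7 = -249/16 → (0, -249/16)
  seg 2: right by d2 = 2 → (2, -249/16)
  seg 3: down by d2 = 2 → (2, -281/16)
  seg 4: down by d3 = 1 → (2, -297/16)
  seg 5: left by d1 = 11/4 → (-3/4, -297/16)
  seg 6: up by d6 = 297/16 → (-3/4, 0)
  seg 7: down by d4 = 2 → (-3/4, -2)
  seg 8: right by d3 = 1 → (1/4, -2)
  seg 9: left by d8 = 341/16 → (-337/16, -2)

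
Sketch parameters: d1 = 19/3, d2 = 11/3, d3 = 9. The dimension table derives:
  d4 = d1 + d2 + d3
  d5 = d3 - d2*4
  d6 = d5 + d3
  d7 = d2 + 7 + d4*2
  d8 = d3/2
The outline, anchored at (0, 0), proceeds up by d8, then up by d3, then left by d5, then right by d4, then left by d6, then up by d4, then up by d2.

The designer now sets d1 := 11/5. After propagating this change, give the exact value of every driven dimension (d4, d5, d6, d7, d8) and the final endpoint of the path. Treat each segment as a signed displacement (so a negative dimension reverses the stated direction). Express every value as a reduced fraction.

d4 = 223/15
d5 = -17/3
d6 = 10/3
d7 = 202/5
d8 = 9/2
endpoint = (86/5, 961/30)

Apply edit: d1 := 11/5
  d4 = d1 + d2 + d3 = 223/15
  d5 = d3 - d2*4 = -17/3
  d6 = d5 + d3 = 10/3
  d7 = d2 + 7 + d4*2 = 202/5
  d8 = d3/2 = 9/2
Walk from origin (0, 0):
  seg 1: up by d8 = 9/2 → (0, 9/2)
  seg 2: up by d3 = 9 → (0, 27/2)
  seg 3: left by d5 = -17/3 → (17/3, 27/2)
  seg 4: right by d4 = 223/15 → (308/15, 27/2)
  seg 5: left by d6 = 10/3 → (86/5, 27/2)
  seg 6: up by d4 = 223/15 → (86/5, 851/30)
  seg 7: up by d2 = 11/3 → (86/5, 961/30)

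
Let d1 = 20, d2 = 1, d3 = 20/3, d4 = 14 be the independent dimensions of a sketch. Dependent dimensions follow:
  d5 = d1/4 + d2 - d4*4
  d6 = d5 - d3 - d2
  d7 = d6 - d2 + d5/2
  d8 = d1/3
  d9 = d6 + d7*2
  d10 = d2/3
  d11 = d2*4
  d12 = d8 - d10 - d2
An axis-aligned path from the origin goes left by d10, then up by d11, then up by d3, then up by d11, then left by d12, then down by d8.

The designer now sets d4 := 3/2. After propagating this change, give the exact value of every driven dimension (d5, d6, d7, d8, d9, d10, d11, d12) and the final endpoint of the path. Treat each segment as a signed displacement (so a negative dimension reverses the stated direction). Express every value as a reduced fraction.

Apply edit: d4 := 3/2
  d5 = d1/4 + d2 - d4*4 = 0
  d6 = d5 - d3 - d2 = -23/3
  d7 = d6 - d2 + d5/2 = -26/3
  d8 = d1/3 = 20/3
  d9 = d6 + d7*2 = -25
  d10 = d2/3 = 1/3
  d11 = d2*4 = 4
  d12 = d8 - d10 - d2 = 16/3
Walk from origin (0, 0):
  seg 1: left by d10 = 1/3 → (-1/3, 0)
  seg 2: up by d11 = 4 → (-1/3, 4)
  seg 3: up by d3 = 20/3 → (-1/3, 32/3)
  seg 4: up by d11 = 4 → (-1/3, 44/3)
  seg 5: left by d12 = 16/3 → (-17/3, 44/3)
  seg 6: down by d8 = 20/3 → (-17/3, 8)

d5 = 0
d6 = -23/3
d7 = -26/3
d8 = 20/3
d9 = -25
d10 = 1/3
d11 = 4
d12 = 16/3
endpoint = (-17/3, 8)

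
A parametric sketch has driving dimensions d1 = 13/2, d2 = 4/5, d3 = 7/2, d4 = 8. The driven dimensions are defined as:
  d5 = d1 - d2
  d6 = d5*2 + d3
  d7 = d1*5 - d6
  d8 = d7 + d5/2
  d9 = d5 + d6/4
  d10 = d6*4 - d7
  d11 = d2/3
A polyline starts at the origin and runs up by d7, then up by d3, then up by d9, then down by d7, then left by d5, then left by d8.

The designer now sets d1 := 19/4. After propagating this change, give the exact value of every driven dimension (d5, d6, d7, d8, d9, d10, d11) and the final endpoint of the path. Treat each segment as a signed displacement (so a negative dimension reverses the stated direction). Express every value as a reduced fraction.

d5 = 79/20
d6 = 57/5
d7 = 247/20
d8 = 573/40
d9 = 34/5
d10 = 133/4
d11 = 4/15
endpoint = (-731/40, 103/10)

Apply edit: d1 := 19/4
  d5 = d1 - d2 = 79/20
  d6 = d5*2 + d3 = 57/5
  d7 = d1*5 - d6 = 247/20
  d8 = d7 + d5/2 = 573/40
  d9 = d5 + d6/4 = 34/5
  d10 = d6*4 - d7 = 133/4
  d11 = d2/3 = 4/15
Walk from origin (0, 0):
  seg 1: up by d7 = 247/20 → (0, 247/20)
  seg 2: up by d3 = 7/2 → (0, 317/20)
  seg 3: up by d9 = 34/5 → (0, 453/20)
  seg 4: down by d7 = 247/20 → (0, 103/10)
  seg 5: left by d5 = 79/20 → (-79/20, 103/10)
  seg 6: left by d8 = 573/40 → (-731/40, 103/10)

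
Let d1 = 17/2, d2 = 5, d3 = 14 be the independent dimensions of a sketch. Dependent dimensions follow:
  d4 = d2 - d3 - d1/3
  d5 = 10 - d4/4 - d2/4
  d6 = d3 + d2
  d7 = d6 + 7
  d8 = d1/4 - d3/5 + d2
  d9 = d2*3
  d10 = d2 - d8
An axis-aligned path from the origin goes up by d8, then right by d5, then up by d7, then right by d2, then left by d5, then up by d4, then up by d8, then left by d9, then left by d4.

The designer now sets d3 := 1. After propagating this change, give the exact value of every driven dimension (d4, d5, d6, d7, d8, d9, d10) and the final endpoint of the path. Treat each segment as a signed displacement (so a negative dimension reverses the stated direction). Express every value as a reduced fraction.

Apply edit: d3 := 1
  d4 = d2 - d3 - d1/3 = 7/6
  d5 = 10 - d4/4 - d2/4 = 203/24
  d6 = d3 + d2 = 6
  d7 = d6 + 7 = 13
  d8 = d1/4 - d3/5 + d2 = 277/40
  d9 = d2*3 = 15
  d10 = d2 - d8 = -77/40
Walk from origin (0, 0):
  seg 1: up by d8 = 277/40 → (0, 277/40)
  seg 2: right by d5 = 203/24 → (203/24, 277/40)
  seg 3: up by d7 = 13 → (203/24, 797/40)
  seg 4: right by d2 = 5 → (323/24, 797/40)
  seg 5: left by d5 = 203/24 → (5, 797/40)
  seg 6: up by d4 = 7/6 → (5, 2531/120)
  seg 7: up by d8 = 277/40 → (5, 1681/60)
  seg 8: left by d9 = 15 → (-10, 1681/60)
  seg 9: left by d4 = 7/6 → (-67/6, 1681/60)

d4 = 7/6
d5 = 203/24
d6 = 6
d7 = 13
d8 = 277/40
d9 = 15
d10 = -77/40
endpoint = (-67/6, 1681/60)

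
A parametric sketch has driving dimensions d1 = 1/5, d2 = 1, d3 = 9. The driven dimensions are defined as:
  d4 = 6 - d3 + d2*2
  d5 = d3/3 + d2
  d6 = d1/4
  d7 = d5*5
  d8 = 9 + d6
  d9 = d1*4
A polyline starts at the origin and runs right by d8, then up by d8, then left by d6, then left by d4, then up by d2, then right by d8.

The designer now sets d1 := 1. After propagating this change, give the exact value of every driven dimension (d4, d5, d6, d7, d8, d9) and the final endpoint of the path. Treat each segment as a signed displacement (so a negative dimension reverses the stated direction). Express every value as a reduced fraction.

Apply edit: d1 := 1
  d4 = 6 - d3 + d2*2 = -1
  d5 = d3/3 + d2 = 4
  d6 = d1/4 = 1/4
  d7 = d5*5 = 20
  d8 = 9 + d6 = 37/4
  d9 = d1*4 = 4
Walk from origin (0, 0):
  seg 1: right by d8 = 37/4 → (37/4, 0)
  seg 2: up by d8 = 37/4 → (37/4, 37/4)
  seg 3: left by d6 = 1/4 → (9, 37/4)
  seg 4: left by d4 = -1 → (10, 37/4)
  seg 5: up by d2 = 1 → (10, 41/4)
  seg 6: right by d8 = 37/4 → (77/4, 41/4)

d4 = -1
d5 = 4
d6 = 1/4
d7 = 20
d8 = 37/4
d9 = 4
endpoint = (77/4, 41/4)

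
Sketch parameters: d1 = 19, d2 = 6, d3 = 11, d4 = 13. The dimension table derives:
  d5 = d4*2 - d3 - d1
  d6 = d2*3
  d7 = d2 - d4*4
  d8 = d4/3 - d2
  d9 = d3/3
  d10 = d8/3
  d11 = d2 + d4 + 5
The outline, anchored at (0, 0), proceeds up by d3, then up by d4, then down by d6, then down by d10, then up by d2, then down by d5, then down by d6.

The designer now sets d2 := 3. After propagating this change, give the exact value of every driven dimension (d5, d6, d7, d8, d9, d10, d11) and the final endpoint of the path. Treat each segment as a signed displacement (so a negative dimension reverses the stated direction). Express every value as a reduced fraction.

d5 = -4
d6 = 9
d7 = -49
d8 = 4/3
d9 = 11/3
d10 = 4/9
d11 = 21
endpoint = (0, 113/9)

Apply edit: d2 := 3
  d5 = d4*2 - d3 - d1 = -4
  d6 = d2*3 = 9
  d7 = d2 - d4*4 = -49
  d8 = d4/3 - d2 = 4/3
  d9 = d3/3 = 11/3
  d10 = d8/3 = 4/9
  d11 = d2 + d4 + 5 = 21
Walk from origin (0, 0):
  seg 1: up by d3 = 11 → (0, 11)
  seg 2: up by d4 = 13 → (0, 24)
  seg 3: down by d6 = 9 → (0, 15)
  seg 4: down by d10 = 4/9 → (0, 131/9)
  seg 5: up by d2 = 3 → (0, 158/9)
  seg 6: down by d5 = -4 → (0, 194/9)
  seg 7: down by d6 = 9 → (0, 113/9)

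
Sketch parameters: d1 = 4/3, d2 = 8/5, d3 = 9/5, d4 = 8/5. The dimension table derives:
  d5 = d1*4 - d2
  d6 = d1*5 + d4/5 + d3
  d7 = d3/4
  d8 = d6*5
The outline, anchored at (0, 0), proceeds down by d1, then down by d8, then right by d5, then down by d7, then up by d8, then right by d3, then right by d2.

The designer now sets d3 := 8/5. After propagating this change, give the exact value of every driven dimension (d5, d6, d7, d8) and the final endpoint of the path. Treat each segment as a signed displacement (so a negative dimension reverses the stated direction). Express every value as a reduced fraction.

Apply edit: d3 := 8/5
  d5 = d1*4 - d2 = 56/15
  d6 = d1*5 + d4/5 + d3 = 644/75
  d7 = d3/4 = 2/5
  d8 = d6*5 = 644/15
Walk from origin (0, 0):
  seg 1: down by d1 = 4/3 → (0, -4/3)
  seg 2: down by d8 = 644/15 → (0, -664/15)
  seg 3: right by d5 = 56/15 → (56/15, -664/15)
  seg 4: down by d7 = 2/5 → (56/15, -134/3)
  seg 5: up by d8 = 644/15 → (56/15, -26/15)
  seg 6: right by d3 = 8/5 → (16/3, -26/15)
  seg 7: right by d2 = 8/5 → (104/15, -26/15)

d5 = 56/15
d6 = 644/75
d7 = 2/5
d8 = 644/15
endpoint = (104/15, -26/15)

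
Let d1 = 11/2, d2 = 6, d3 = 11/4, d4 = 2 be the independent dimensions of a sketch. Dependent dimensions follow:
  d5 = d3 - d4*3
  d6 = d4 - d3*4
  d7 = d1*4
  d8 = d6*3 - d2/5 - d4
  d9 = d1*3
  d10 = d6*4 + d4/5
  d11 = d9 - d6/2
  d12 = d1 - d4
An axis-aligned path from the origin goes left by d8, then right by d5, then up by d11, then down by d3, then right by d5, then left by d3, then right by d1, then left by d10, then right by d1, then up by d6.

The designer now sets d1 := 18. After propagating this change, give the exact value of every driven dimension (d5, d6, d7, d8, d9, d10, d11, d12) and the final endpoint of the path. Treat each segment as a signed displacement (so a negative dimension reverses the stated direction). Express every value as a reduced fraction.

d5 = -13/4
d6 = -9
d7 = 72
d8 = -151/5
d9 = 54
d10 = -178/5
d11 = 117/2
d12 = 16
endpoint = (1851/20, 187/4)

Apply edit: d1 := 18
  d5 = d3 - d4*3 = -13/4
  d6 = d4 - d3*4 = -9
  d7 = d1*4 = 72
  d8 = d6*3 - d2/5 - d4 = -151/5
  d9 = d1*3 = 54
  d10 = d6*4 + d4/5 = -178/5
  d11 = d9 - d6/2 = 117/2
  d12 = d1 - d4 = 16
Walk from origin (0, 0):
  seg 1: left by d8 = -151/5 → (151/5, 0)
  seg 2: right by d5 = -13/4 → (539/20, 0)
  seg 3: up by d11 = 117/2 → (539/20, 117/2)
  seg 4: down by d3 = 11/4 → (539/20, 223/4)
  seg 5: right by d5 = -13/4 → (237/10, 223/4)
  seg 6: left by d3 = 11/4 → (419/20, 223/4)
  seg 7: right by d1 = 18 → (779/20, 223/4)
  seg 8: left by d10 = -178/5 → (1491/20, 223/4)
  seg 9: right by d1 = 18 → (1851/20, 223/4)
  seg 10: up by d6 = -9 → (1851/20, 187/4)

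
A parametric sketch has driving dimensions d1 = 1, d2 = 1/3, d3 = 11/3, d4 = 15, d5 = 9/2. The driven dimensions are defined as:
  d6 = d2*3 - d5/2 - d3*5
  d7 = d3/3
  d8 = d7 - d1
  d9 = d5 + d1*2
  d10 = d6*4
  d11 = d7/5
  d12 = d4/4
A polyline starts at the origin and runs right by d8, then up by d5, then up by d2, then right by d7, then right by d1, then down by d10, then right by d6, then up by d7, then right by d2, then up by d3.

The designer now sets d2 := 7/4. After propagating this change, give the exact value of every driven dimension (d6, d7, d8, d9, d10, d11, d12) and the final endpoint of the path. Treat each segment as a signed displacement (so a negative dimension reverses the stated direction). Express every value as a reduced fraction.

Apply edit: d2 := 7/4
  d6 = d2*3 - d5/2 - d3*5 = -46/3
  d7 = d3/3 = 11/9
  d8 = d7 - d1 = 2/9
  d9 = d5 + d1*2 = 13/2
  d10 = d6*4 = -184/3
  d11 = d7/5 = 11/45
  d12 = d4/4 = 15/4
Walk from origin (0, 0):
  seg 1: right by d8 = 2/9 → (2/9, 0)
  seg 2: up by d5 = 9/2 → (2/9, 9/2)
  seg 3: up by d2 = 7/4 → (2/9, 25/4)
  seg 4: right by d7 = 11/9 → (13/9, 25/4)
  seg 5: right by d1 = 1 → (22/9, 25/4)
  seg 6: down by d10 = -184/3 → (22/9, 811/12)
  seg 7: right by d6 = -46/3 → (-116/9, 811/12)
  seg 8: up by d7 = 11/9 → (-116/9, 2477/36)
  seg 9: right by d2 = 7/4 → (-401/36, 2477/36)
  seg 10: up by d3 = 11/3 → (-401/36, 2609/36)

d6 = -46/3
d7 = 11/9
d8 = 2/9
d9 = 13/2
d10 = -184/3
d11 = 11/45
d12 = 15/4
endpoint = (-401/36, 2609/36)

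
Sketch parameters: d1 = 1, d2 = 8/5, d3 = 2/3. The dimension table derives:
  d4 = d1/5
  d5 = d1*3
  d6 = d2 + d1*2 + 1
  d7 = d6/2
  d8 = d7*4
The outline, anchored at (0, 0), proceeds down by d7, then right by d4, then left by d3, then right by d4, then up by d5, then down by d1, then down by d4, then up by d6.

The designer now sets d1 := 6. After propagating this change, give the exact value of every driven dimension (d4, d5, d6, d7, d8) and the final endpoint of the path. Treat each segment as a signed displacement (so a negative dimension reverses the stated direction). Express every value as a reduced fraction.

d4 = 6/5
d5 = 18
d6 = 73/5
d7 = 73/10
d8 = 146/5
endpoint = (26/15, 181/10)

Apply edit: d1 := 6
  d4 = d1/5 = 6/5
  d5 = d1*3 = 18
  d6 = d2 + d1*2 + 1 = 73/5
  d7 = d6/2 = 73/10
  d8 = d7*4 = 146/5
Walk from origin (0, 0):
  seg 1: down by d7 = 73/10 → (0, -73/10)
  seg 2: right by d4 = 6/5 → (6/5, -73/10)
  seg 3: left by d3 = 2/3 → (8/15, -73/10)
  seg 4: right by d4 = 6/5 → (26/15, -73/10)
  seg 5: up by d5 = 18 → (26/15, 107/10)
  seg 6: down by d1 = 6 → (26/15, 47/10)
  seg 7: down by d4 = 6/5 → (26/15, 7/2)
  seg 8: up by d6 = 73/5 → (26/15, 181/10)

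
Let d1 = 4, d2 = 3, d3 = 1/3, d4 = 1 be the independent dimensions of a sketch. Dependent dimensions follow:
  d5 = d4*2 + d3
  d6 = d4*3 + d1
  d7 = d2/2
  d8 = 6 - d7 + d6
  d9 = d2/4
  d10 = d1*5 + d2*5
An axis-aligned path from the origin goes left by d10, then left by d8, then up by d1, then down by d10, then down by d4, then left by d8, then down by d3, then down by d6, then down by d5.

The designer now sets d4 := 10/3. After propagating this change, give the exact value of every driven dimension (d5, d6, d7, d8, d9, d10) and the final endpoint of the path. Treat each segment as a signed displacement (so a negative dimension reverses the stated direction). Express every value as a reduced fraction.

Apply edit: d4 := 10/3
  d5 = d4*2 + d3 = 7
  d6 = d4*3 + d1 = 14
  d7 = d2/2 = 3/2
  d8 = 6 - d7 + d6 = 37/2
  d9 = d2/4 = 3/4
  d10 = d1*5 + d2*5 = 35
Walk from origin (0, 0):
  seg 1: left by d10 = 35 → (-35, 0)
  seg 2: left by d8 = 37/2 → (-107/2, 0)
  seg 3: up by d1 = 4 → (-107/2, 4)
  seg 4: down by d10 = 35 → (-107/2, -31)
  seg 5: down by d4 = 10/3 → (-107/2, -103/3)
  seg 6: left by d8 = 37/2 → (-72, -103/3)
  seg 7: down by d3 = 1/3 → (-72, -104/3)
  seg 8: down by d6 = 14 → (-72, -146/3)
  seg 9: down by d5 = 7 → (-72, -167/3)

d5 = 7
d6 = 14
d7 = 3/2
d8 = 37/2
d9 = 3/4
d10 = 35
endpoint = (-72, -167/3)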